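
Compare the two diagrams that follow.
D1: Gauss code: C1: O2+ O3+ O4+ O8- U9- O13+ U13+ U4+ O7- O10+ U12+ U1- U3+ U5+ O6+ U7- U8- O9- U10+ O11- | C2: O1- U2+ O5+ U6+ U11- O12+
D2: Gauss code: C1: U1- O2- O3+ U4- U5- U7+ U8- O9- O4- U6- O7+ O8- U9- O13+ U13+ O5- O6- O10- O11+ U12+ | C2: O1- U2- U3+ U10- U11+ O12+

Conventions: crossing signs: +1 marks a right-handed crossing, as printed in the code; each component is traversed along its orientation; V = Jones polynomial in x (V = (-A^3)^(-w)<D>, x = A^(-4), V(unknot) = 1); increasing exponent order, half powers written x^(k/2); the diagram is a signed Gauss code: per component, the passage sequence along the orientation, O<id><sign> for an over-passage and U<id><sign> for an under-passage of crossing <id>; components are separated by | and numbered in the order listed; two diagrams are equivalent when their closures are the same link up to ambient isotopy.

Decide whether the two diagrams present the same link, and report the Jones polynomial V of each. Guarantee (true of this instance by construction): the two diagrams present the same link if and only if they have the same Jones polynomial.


equivalent: no
D1 (bracket A^-9 - A^-5 + 2A^-1 - 2A^3 + 2A^7 - A^11 + A^15; 13 crossings at w = +3): V = -x^(-3/2) + x^(-1/2) - 2x^(1/2) + 2x^(3/2) - 2x^(5/2) + x^(7/2) - x^(9/2)
D2 (bracket A^-7 + A^-3 + A - A^9; 13 crossings at w = -3): V = x^(-9/2) - x^(-5/2) - x^(-3/2) - x^(-1/2)
key observation: 2 values of V(x) split the 2 diagrams


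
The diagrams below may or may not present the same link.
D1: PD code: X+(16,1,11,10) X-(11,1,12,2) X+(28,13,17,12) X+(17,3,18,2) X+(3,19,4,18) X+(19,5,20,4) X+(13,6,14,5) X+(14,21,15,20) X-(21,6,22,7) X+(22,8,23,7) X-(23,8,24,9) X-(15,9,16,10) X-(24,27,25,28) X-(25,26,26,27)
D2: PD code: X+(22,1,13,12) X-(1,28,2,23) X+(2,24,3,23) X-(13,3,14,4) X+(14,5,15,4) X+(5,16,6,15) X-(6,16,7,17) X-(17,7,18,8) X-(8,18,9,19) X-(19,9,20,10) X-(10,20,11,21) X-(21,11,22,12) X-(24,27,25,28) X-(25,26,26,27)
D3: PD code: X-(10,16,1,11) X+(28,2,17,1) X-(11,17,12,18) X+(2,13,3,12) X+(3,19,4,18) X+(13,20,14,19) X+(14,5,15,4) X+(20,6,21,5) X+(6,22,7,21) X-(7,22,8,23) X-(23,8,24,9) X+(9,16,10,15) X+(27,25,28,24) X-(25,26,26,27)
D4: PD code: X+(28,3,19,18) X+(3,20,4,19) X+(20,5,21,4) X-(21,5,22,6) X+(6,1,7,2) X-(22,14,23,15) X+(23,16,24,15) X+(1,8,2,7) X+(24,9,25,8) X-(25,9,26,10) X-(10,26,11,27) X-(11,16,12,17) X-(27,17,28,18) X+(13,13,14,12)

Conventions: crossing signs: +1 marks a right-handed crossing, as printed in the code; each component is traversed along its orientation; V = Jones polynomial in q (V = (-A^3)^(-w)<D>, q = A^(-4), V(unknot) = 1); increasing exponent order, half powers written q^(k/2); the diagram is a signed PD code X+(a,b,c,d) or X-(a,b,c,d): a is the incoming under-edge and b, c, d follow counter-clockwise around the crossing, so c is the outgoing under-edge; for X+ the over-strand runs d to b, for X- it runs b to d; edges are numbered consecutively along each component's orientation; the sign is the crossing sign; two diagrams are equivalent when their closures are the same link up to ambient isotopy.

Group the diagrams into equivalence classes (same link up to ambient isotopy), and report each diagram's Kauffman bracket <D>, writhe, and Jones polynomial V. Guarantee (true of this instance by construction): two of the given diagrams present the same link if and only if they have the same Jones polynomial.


classes: {D1, D3} | {D2} | {D4}
V(D1) = q + 2q^3 + q^5  [14 crossings, <D> = A^-14 + 2A^-6 + A^2, w = +2]
V(D2) = q^-6 + q^-3 + q^-2 + q^-1  (w -6, c 14, <D> = A^-14 + A^-10 + A^-6 + A^6)
V(D3) = q + 2q^3 + q^5  (w +4, c 14, <D> = A^-8 + 2 + A^8)
V(D4) = 1 + q + q^2 + q^3  [14 crossings, <D> = A^-6 + A^-2 + A^2 + A^6, w = +2]
note: 3 classes among 4 diagrams; unequal V(q) rules out equality


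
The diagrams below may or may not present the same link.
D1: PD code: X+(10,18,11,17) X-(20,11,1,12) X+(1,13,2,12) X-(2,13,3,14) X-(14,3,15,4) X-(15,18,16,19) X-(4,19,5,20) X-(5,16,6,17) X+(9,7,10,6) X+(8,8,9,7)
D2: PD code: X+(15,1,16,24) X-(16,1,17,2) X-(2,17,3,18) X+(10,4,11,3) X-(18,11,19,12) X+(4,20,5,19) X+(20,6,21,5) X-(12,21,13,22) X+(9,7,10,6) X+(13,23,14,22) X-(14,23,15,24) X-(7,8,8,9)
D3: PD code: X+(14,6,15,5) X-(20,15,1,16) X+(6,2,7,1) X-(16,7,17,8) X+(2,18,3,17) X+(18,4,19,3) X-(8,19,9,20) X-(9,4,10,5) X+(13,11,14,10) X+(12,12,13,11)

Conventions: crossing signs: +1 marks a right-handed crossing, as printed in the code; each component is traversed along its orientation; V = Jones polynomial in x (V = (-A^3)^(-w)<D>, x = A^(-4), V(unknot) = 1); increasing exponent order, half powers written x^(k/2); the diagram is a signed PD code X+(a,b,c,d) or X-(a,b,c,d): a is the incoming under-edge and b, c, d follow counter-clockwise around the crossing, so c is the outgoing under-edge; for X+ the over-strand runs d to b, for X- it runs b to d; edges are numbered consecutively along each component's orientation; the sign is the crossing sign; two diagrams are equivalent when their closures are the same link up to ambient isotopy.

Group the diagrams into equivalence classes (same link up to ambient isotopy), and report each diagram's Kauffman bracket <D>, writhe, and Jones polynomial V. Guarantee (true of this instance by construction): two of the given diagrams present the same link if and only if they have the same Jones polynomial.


classes: {D1} | {D2, D3}
V(D1) = -x^-4 + x^-3 + x^-1  [10 crossings, <D> = A^-2 + A^6 - A^10, w = -2]
D2 (bracket -A^-12 + 2A^-8 - 2A^-4 + 3 - 2A^4 + 2A^8 - A^12; 12 crossings at w = 0): V = -x^-3 + 2x^-2 - 2x^-1 + 3 - 2x + 2x^2 - x^3
V(D3) = -x^-3 + 2x^-2 - 2x^-1 + 3 - 2x + 2x^2 - x^3  [10 crossings, <D> = -A^-6 + 2A^-2 - 2A^2 + 3A^6 - 2A^10 + 2A^14 - A^18, w = +2]
note: 2 classes among 3 diagrams; unequal V(x) rules out equality


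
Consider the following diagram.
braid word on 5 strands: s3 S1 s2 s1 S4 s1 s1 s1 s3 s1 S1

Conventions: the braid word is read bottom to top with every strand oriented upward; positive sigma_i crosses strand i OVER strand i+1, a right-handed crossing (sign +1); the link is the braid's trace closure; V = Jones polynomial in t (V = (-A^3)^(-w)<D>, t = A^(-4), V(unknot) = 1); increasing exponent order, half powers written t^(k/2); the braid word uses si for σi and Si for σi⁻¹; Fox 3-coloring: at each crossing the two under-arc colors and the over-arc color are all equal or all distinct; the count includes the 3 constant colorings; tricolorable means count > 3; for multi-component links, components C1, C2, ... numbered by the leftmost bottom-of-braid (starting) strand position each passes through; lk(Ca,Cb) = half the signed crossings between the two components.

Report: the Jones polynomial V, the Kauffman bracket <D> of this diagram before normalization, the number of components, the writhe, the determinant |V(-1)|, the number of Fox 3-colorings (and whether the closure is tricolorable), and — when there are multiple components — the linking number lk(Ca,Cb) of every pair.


V = -t^(3/2) - 2t^(7/2) + t^(9/2) - t^(11/2) + t^(13/2)
<D> = -A^-11 + A^-7 - A^-3 + 2A + A^9 (w = +5)
2 components over 11 crossings, w = +5
lk(C1,C2): +1
9 Fox colorings among 3^11, |V(-1)| = 6: tricolorable
why: the word shrinks to σ3 σ1⁻¹ σ2 σ1 σ4⁻¹ σ1 σ1 σ1 σ3 after cancelling


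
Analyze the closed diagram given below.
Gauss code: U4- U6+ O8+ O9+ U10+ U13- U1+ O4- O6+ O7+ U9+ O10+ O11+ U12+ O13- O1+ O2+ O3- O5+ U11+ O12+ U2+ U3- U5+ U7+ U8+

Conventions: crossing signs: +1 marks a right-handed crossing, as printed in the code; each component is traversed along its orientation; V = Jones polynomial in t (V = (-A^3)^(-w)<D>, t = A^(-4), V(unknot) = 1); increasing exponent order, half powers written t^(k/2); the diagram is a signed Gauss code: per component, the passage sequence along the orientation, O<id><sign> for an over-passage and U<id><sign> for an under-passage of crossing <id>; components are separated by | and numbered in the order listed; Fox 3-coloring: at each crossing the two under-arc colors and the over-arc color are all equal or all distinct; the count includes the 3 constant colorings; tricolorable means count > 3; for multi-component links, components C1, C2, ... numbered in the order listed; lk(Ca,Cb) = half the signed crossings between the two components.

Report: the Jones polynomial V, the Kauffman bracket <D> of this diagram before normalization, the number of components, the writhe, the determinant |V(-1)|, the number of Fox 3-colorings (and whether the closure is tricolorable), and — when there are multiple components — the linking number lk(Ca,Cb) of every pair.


V = t^2 + 2t^4 - 2t^5 + t^6 - 2t^7 + t^8
<D> = -A^-11 + 2A^-7 - A^-3 + 2A - 2A^5 - A^13 (w = +7)
1 component over 13 crossings, w = +7
27 Fox colorings among 3^13, |V(-1)| = 9: tricolorable
why: V spans 6 powers of t: at least 6 crossings in any diagram


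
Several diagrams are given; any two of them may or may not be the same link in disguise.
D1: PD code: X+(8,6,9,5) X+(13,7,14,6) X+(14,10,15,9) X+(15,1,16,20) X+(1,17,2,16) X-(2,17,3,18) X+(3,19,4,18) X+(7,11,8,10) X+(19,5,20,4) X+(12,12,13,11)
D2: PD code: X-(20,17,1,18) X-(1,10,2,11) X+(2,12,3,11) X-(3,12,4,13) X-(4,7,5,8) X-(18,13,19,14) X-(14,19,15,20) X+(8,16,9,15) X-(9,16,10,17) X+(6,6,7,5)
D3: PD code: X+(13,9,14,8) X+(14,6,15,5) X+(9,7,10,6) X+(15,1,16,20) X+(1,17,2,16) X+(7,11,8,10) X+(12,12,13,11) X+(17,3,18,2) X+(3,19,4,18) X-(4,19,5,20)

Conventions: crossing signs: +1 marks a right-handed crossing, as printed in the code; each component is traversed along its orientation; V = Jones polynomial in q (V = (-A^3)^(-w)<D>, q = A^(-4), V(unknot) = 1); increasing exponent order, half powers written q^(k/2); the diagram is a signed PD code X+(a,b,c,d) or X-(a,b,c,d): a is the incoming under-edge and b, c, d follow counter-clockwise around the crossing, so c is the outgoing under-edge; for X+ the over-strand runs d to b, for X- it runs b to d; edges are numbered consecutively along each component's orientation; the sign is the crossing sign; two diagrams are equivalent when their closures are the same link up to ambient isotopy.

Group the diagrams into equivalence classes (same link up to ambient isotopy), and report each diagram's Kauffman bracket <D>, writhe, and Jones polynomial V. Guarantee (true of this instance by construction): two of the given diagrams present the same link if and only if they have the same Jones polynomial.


classes: {D1, D3} | {D2}
V(D1) = q^2 + 2q^4 - 2q^5 + q^6 - 2q^7 + q^8  [10 crossings, <D> = A^-8 - 2A^-4 + 1 - 2A^4 + 2A^8 + A^16, w = +8]
D2 (bracket A^-8 + 1 - A^4; 10 crossings at w = -4): V = -q^-4 + q^-3 + q^-1
V(D3) = q^2 + 2q^4 - 2q^5 + q^6 - 2q^7 + q^8  (w +8, c 10, <D> = A^-8 - 2A^-4 + 1 - 2A^4 + 2A^8 + A^16)
insight: 2 classes among 3 diagrams; unequal V(q) rules out equality


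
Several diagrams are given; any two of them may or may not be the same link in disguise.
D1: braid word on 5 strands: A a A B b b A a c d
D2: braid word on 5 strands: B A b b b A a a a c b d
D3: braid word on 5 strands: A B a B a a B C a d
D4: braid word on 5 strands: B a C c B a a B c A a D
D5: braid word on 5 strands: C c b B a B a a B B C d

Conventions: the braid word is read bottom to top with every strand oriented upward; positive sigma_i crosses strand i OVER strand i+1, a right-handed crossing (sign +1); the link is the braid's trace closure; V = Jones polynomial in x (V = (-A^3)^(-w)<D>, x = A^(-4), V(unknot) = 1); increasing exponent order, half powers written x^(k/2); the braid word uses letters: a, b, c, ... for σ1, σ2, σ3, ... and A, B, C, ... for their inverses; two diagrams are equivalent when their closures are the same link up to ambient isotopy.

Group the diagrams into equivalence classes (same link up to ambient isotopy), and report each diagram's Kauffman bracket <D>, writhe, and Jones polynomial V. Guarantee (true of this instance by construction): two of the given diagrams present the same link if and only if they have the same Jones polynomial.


grouping into links: {D1} | {D2} | {D3, D4, D5}
V(D1) = 1  (w +2, c 10, <D> = A^6)
V(D2) = x + x^3 - x^4  [12 crossings, <D> = -A^2 + A^6 + A^14, w = +6]
V(D3) = -x^-3 + 2x^-2 - 2x^-1 + 3 - 2x + 2x^2 - x^3  (w 0, c 10, <D> = -A^-12 + 2A^-8 - 2A^-4 + 3 - 2A^4 + 2A^8 - A^12)
V(D4) = -x^-3 + 2x^-2 - 2x^-1 + 3 - 2x + 2x^2 - x^3  (w 0, c 12, <D> = -A^-12 + 2A^-8 - 2A^-4 + 3 - 2A^4 + 2A^8 - A^12)
V(D5) = -x^-3 + 2x^-2 - 2x^-1 + 3 - 2x + 2x^2 - x^3  [12 crossings, <D> = -A^-12 + 2A^-8 - 2A^-4 + 3 - 2A^4 + 2A^8 - A^12, w = 0]
key observation: 3 values of V(x) split the 5 diagrams


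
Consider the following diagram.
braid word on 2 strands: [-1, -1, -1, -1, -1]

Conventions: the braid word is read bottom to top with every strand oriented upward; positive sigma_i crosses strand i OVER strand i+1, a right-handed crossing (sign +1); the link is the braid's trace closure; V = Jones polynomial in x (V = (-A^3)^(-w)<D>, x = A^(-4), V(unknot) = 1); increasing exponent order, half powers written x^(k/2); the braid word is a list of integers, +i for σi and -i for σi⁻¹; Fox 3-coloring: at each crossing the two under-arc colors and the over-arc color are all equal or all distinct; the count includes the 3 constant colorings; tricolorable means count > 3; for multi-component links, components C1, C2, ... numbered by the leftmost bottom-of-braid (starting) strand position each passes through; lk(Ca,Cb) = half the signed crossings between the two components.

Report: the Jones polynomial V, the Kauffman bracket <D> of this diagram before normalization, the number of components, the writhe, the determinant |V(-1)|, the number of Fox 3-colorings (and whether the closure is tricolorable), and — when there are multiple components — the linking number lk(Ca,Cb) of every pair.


Jones polynomial: V(x) = -x^-7 + x^-6 - x^-5 + x^-4 + x^-2
<D> = -A^-7 - A + A^5 - A^9 + A^13; writhe -5
components 1, writhe -5 (5 crossings)
3-colorings: 3 of 3^5, det 5 — not tricolorable
note: the span of V is 5, forcing >= 5 crossings in any diagram


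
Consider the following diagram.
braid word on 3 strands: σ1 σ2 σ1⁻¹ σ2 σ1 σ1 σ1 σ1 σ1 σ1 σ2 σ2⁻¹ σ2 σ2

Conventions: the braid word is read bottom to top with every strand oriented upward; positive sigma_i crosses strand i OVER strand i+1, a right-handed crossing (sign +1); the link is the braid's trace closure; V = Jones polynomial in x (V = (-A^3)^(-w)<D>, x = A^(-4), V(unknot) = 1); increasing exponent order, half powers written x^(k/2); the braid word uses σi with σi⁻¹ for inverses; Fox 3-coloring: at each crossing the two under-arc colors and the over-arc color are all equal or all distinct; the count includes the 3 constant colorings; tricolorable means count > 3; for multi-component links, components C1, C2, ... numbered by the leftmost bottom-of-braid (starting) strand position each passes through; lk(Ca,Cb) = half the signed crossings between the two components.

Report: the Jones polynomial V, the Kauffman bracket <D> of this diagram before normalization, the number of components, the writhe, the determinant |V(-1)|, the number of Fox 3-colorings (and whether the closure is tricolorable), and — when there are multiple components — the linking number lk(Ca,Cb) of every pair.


Jones polynomial: V(x) = x^4 + x^6 - x^7 + x^8 - x^9 + x^10 - x^11 + x^12 - x^13
<D> = -A^-22 + A^-18 - A^-14 + A^-10 - A^-6 + A^-2 - A^2 + A^6 + A^14; writhe +10
components 1, writhe +10 (14 crossings)
3-colorings: 9 of 3^14, det 9 — tricolorable
note: the span of V is 9, forcing >= 9 crossings in any diagram


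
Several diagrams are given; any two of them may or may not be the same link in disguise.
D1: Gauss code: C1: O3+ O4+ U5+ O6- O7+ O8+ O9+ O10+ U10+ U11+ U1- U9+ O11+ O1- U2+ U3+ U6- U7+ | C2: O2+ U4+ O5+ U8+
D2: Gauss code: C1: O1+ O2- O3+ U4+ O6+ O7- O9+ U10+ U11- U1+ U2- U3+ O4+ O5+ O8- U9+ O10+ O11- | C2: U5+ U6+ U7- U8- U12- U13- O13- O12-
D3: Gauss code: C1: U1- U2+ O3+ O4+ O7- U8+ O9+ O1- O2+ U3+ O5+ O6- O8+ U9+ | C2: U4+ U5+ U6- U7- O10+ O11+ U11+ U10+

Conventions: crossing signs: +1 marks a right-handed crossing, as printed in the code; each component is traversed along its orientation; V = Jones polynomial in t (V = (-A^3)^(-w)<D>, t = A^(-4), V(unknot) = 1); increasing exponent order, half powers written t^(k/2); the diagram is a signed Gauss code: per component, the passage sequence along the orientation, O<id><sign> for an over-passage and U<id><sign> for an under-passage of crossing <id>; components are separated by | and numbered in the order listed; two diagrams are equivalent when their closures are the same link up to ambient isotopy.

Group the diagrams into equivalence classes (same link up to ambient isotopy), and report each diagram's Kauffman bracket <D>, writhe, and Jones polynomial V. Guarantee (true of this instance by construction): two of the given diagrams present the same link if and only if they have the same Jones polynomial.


grouping into links: {D1} | {D2, D3}
V(D1) = -t^(3/2) - t^(7/2) + t^(9/2) - t^(11/2)  (w +7, c 11, <D> = A^-1 - A^3 + A^7 + A^15)
V(D2) = -t^(1/2) - t^(3/2) - t^(5/2) + t^(9/2)  [13 crossings, <D> = -A^-15 + A^-7 + A^-3 + A, w = +1]
D3 (bracket -A^-3 + A^5 + A^9 + A^13; 11 crossings at w = +5): V = -t^(1/2) - t^(3/2) - t^(5/2) + t^(9/2)
why: V(t) takes 2 values over 3 diagrams, fixing the grouping


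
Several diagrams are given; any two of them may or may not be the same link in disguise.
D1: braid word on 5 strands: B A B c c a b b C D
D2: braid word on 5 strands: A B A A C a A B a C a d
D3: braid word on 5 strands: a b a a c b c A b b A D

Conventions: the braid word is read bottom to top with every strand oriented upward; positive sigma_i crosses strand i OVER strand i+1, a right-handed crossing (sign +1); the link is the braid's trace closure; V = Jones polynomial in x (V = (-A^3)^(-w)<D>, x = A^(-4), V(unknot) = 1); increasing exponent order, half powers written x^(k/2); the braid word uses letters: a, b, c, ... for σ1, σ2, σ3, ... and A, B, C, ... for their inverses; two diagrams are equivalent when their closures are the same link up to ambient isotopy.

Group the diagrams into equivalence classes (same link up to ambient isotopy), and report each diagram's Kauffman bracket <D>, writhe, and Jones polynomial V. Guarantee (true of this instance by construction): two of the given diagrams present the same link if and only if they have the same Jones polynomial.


classes: {D1} | {D2} | {D3}
V(D1) = x + x^3 - x^4  [10 crossings, <D> = -A^-16 + A^-12 + A^-4, w = 0]
D2 (bracket A^-8 - A^-4 + 2 - A^4 + A^8 - A^12; 12 crossings at w = -4): V = -x^-6 + x^-5 - x^-4 + 2x^-3 - x^-2 + x^-1
D3 (bracket -A^-18 + 2A^-14 - 3A^-10 + 3A^-6 - 3A^-2 + 3A^2 - A^6 + A^10; 12 crossings at w = +6): V = x^2 - x^3 + 3x^4 - 3x^5 + 3x^6 - 3x^7 + 2x^8 - x^9
note: 3 classes among 3 diagrams; unequal V(x) rules out equality


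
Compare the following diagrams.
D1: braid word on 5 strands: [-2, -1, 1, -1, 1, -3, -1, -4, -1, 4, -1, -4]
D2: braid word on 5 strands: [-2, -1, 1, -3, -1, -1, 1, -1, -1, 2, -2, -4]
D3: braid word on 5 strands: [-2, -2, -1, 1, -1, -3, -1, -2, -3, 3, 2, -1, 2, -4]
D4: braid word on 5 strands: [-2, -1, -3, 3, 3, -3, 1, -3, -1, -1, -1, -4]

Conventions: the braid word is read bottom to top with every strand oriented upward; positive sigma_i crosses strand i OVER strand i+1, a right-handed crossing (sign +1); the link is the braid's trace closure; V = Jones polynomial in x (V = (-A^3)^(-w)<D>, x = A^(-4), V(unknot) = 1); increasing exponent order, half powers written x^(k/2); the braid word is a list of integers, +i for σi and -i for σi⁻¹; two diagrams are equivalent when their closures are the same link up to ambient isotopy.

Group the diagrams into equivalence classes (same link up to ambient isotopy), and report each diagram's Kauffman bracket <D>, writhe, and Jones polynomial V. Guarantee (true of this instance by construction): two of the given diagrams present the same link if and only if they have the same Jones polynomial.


classes: {D1, D2, D3, D4}
V(D1) = -x^-4 + x^-3 + x^-1  [12 crossings, <D> = A^-14 + A^-6 - A^-2, w = -6]
D2 (bracket A^-14 + A^-6 - A^-2; 12 crossings at w = -6): V = -x^-4 + x^-3 + x^-1
D3 (bracket A^-14 + A^-6 - A^-2; 14 crossings at w = -6): V = -x^-4 + x^-3 + x^-1
V(D4) = -x^-4 + x^-3 + x^-1  (w -6, c 12, <D> = A^-14 + A^-6 - A^-2)
note: one V(x) for all 4 diagrams — one class (guaranteed)


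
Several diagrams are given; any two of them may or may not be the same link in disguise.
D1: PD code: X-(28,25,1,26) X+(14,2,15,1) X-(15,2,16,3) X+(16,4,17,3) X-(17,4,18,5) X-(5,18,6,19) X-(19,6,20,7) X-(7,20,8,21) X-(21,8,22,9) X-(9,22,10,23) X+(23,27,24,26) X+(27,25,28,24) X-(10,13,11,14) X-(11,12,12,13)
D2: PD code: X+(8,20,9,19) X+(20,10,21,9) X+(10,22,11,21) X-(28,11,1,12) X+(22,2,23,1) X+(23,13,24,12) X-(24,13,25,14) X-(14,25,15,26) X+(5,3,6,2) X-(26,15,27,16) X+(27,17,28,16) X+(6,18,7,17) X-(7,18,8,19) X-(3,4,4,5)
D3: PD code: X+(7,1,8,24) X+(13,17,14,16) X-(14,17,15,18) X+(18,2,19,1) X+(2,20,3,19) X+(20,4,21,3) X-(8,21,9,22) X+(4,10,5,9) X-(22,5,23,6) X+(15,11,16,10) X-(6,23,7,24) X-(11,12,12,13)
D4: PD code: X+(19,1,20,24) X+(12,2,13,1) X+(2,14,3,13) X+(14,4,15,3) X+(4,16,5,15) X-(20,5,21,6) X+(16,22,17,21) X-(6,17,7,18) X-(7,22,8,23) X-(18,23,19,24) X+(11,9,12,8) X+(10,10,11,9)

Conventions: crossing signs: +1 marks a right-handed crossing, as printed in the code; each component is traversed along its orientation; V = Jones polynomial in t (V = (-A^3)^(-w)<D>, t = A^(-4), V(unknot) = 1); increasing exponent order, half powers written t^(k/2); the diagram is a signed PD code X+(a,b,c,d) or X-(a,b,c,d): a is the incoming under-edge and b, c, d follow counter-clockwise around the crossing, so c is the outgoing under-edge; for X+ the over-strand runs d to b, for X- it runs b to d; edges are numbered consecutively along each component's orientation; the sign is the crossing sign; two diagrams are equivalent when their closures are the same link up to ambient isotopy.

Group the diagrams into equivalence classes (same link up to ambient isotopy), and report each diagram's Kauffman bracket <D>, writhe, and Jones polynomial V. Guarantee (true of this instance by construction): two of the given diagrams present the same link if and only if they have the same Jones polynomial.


equivalence classes: {D1} | {D2, D3, D4}
D1 (bracket A^-10 + A^-2 - A^2 + A^6 - A^10; 14 crossings at w = -6): V = -t^-7 + t^-6 - t^-5 + t^-4 + t^-2
D2 (bracket A^-14 - 2A^-10 + 2A^-6 - 2A^-2 + 2A^2 - A^6 + A^10; 14 crossings at w = +2): V = t^-1 - 1 + 2t - 2t^2 + 2t^3 - 2t^4 + t^5
V(D3) = t^-1 - 1 + 2t - 2t^2 + 2t^3 - 2t^4 + t^5  [12 crossings, <D> = A^-14 - 2A^-10 + 2A^-6 - 2A^-2 + 2A^2 - A^6 + A^10, w = +2]
D4 (bracket A^-8 - 2A^-4 + 2 - 2A^4 + 2A^8 - A^12 + A^16; 12 crossings at w = +4): V = t^-1 - 1 + 2t - 2t^2 + 2t^3 - 2t^4 + t^5
observation: 2 values of V(t) split the 4 diagrams


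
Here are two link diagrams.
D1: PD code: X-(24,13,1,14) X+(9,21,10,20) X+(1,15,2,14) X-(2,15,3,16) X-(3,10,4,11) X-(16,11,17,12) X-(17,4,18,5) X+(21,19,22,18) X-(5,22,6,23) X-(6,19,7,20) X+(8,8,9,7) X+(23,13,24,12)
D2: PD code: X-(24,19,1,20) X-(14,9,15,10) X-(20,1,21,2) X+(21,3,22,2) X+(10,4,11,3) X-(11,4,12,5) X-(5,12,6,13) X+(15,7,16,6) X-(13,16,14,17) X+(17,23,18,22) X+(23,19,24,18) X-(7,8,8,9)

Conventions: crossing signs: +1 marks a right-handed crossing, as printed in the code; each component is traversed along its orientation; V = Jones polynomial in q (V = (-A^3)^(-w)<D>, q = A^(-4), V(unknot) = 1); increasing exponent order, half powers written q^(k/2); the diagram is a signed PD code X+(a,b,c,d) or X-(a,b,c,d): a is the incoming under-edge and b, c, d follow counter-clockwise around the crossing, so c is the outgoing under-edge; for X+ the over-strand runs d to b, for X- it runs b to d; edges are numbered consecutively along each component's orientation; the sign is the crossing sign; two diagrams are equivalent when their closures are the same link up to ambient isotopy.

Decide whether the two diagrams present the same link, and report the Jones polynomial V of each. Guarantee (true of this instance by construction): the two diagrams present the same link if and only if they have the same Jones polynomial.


same link: no
V(D1) = -q^-4 + q^-3 + q^-1  [12 crossings, <D> = A^-2 + A^6 - A^10, w = -2]
V(D2) = 1  [12 crossings, <D> = A^-6, w = -2]
insight: 2 values of V(q) split the 2 diagrams


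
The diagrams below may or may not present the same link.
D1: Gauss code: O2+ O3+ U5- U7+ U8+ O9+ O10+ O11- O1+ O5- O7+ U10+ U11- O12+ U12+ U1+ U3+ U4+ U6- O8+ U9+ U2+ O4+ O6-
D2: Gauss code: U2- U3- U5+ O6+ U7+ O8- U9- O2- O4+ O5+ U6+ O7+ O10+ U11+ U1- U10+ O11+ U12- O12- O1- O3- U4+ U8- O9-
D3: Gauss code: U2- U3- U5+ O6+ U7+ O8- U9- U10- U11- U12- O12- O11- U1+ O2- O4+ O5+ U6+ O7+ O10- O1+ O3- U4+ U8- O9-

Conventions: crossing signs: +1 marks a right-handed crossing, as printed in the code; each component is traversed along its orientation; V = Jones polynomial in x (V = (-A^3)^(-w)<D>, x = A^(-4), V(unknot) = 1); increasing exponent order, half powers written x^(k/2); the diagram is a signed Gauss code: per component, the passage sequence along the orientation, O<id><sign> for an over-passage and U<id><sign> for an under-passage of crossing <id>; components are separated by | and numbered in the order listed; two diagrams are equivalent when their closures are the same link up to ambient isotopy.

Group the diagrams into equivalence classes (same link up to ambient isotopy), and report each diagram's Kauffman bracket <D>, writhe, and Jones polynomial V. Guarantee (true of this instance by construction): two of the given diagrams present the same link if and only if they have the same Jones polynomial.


equivalence classes: {D1} | {D2, D3}
D1 (bracket -A^2 + A^6 + A^14; 12 crossings at w = +6): V = x + x^3 - x^4
D2 (bracket -A^-12 + 2A^-8 - 2A^-4 + 3 - 2A^4 + 2A^8 - A^12; 12 crossings at w = 0): V = -x^-3 + 2x^-2 - 2x^-1 + 3 - 2x + 2x^2 - x^3
V(D3) = -x^-3 + 2x^-2 - 2x^-1 + 3 - 2x + 2x^2 - x^3  (w -2, c 12, <D> = -A^-18 + 2A^-14 - 2A^-10 + 3A^-6 - 2A^-2 + 2A^2 - A^6)
observation: 2 classes among 3 diagrams; unequal V(x) rules out equality


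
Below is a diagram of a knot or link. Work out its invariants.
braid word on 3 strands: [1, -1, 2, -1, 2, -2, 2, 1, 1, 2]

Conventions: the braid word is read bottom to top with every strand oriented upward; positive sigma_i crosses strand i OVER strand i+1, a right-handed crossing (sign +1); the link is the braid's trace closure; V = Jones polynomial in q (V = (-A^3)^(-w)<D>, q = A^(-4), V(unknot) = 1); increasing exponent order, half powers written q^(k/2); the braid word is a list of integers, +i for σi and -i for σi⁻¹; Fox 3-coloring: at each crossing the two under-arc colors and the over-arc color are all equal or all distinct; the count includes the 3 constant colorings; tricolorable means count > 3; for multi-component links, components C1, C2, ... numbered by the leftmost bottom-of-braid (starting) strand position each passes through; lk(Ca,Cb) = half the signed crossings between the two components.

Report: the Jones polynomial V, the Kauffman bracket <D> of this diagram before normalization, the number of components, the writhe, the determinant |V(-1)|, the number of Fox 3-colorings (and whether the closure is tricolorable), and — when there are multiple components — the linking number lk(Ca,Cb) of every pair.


V(q) = q - q^2 + 2q^3 - q^4 + q^5 - q^6
bracket: -A^-12 + A^-8 - A^-4 + 2 - A^4 + A^8, w = +4
1 component, writhe +4, over 10 crossings
det 7, colorings 3 of 3^10 — not tricolorable
observation: the word shrinks to σ2 σ1⁻¹ σ2 σ1 σ1 σ2 after cancelling


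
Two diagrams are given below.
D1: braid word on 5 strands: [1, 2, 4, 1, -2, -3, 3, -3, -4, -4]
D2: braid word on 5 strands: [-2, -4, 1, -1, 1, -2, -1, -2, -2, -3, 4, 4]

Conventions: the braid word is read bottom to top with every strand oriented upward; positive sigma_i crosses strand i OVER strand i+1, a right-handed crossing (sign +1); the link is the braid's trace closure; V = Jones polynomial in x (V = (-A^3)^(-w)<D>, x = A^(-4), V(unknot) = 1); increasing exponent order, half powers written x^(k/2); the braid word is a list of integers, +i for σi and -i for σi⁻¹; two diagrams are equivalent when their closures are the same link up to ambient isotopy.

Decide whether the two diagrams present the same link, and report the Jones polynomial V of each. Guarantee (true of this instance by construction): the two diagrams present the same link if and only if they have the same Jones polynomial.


equivalent: no
D1 (bracket 1; 10 crossings at w = 0): V = 1
V(D2) = -x^-4 + x^-3 + x^-1  (w -4, c 12, <D> = A^-8 + 1 - A^4)
key observation: 2 values of V(x) split the 2 diagrams


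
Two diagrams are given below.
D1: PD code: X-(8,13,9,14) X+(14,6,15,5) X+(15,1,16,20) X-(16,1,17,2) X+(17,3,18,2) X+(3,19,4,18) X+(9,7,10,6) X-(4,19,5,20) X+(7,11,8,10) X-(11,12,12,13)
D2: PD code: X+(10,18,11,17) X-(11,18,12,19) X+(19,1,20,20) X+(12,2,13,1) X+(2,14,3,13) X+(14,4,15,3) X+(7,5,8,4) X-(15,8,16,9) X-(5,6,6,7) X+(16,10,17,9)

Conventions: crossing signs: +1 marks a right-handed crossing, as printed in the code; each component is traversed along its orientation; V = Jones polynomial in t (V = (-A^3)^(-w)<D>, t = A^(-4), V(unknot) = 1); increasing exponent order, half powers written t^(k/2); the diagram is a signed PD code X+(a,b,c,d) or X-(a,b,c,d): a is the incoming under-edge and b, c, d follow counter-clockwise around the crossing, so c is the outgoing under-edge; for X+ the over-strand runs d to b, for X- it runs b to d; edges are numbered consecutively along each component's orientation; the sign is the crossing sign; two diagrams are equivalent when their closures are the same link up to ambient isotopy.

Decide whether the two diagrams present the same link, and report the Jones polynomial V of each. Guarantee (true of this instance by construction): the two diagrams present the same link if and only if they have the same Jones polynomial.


equivalent: no
D1 (bracket A^6; 10 crossings at w = +2): V = 1
V(D2) = t + t^3 - t^4  [10 crossings, <D> = -A^-4 + 1 + A^8, w = +4]
observation: comparing 2 Jones polynomials yields 2 groups


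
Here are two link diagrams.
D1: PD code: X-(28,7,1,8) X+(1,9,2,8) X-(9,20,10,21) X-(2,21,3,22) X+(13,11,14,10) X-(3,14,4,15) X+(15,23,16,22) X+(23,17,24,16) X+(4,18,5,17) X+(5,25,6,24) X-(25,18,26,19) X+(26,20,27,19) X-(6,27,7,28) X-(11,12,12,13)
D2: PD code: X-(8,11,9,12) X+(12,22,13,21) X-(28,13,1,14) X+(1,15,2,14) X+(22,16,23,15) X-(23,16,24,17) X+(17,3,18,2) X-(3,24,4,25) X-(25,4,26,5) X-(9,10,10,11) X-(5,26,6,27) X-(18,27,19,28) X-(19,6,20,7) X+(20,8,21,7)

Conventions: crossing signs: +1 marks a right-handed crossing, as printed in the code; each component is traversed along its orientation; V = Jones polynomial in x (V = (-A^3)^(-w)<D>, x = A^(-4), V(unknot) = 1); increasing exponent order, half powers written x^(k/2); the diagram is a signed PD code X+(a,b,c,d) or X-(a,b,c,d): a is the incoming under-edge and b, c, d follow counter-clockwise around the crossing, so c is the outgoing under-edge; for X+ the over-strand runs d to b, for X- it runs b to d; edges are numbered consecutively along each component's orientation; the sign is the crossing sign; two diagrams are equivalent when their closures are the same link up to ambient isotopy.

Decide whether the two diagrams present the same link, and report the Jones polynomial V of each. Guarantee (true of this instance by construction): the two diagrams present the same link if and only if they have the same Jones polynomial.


same link: no
V(D1) = 1  [14 crossings, <D> = 1, w = 0]
V(D2) = -x^-4 + x^-3 + x^-1  [14 crossings, <D> = A^-8 + 1 - A^4, w = -4]
insight: comparing 2 Jones polynomials yields 2 groups


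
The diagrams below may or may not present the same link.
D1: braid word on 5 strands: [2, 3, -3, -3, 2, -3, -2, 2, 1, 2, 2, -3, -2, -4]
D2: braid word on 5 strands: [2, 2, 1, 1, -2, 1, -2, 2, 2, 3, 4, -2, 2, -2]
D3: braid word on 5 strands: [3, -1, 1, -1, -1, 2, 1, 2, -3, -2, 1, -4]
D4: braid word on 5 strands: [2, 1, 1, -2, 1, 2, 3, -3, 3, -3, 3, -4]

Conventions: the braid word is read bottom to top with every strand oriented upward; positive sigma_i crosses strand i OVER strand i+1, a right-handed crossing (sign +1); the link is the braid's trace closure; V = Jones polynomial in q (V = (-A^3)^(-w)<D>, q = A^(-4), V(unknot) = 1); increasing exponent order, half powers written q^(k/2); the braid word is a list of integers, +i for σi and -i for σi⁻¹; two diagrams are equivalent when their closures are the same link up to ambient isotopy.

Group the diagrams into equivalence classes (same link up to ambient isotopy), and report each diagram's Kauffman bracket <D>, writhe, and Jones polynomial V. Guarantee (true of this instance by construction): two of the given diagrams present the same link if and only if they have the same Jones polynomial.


grouping into links: {D1} | {D2, D4} | {D3}
V(D1) = -q^-3 + 2q^-2 - 2q^-1 + 3 - 2q + 2q^2 - q^3  (w 0, c 14, <D> = -A^-12 + 2A^-8 - 2A^-4 + 3 - 2A^4 + 2A^8 - A^12)
V(D2) = q - q^2 + 2q^3 - q^4 + q^5 - q^6  [14 crossings, <D> = -A^-6 + A^-2 - A^2 + 2A^6 - A^10 + A^14, w = +6]
V(D3) = 1  [12 crossings, <D> = 1, w = 0]
V(D4) = q - q^2 + 2q^3 - q^4 + q^5 - q^6  [12 crossings, <D> = -A^-12 + A^-8 - A^-4 + 2 - A^4 + A^8, w = +4]
why: 3 values of V(q) split the 4 diagrams


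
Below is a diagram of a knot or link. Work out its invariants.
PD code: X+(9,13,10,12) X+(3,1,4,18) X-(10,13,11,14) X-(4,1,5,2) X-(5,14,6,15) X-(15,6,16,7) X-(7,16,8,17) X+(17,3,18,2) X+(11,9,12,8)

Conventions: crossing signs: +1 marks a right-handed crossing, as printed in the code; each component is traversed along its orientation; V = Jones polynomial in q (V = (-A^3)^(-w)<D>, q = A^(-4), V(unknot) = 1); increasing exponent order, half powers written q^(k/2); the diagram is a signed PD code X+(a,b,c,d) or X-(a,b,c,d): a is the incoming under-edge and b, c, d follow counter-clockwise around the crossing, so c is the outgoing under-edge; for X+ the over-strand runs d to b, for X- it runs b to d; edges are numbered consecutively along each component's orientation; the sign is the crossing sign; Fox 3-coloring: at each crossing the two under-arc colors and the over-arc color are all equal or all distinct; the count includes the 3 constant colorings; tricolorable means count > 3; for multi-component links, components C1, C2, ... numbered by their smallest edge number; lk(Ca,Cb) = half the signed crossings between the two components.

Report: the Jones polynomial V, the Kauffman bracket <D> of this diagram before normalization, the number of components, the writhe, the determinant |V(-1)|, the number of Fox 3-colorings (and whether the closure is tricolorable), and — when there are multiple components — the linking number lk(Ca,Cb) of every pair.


V = -q^-4 + q^-3 + q^-1
<D> = -A - A^9 + A^13 (w = -1)
1 component over 9 crossings, w = -1
9 Fox colorings among 3^9, |V(-1)| = 3: tricolorable
why: det 3 = |V(-1)|; divisible by 3, so tricolorable


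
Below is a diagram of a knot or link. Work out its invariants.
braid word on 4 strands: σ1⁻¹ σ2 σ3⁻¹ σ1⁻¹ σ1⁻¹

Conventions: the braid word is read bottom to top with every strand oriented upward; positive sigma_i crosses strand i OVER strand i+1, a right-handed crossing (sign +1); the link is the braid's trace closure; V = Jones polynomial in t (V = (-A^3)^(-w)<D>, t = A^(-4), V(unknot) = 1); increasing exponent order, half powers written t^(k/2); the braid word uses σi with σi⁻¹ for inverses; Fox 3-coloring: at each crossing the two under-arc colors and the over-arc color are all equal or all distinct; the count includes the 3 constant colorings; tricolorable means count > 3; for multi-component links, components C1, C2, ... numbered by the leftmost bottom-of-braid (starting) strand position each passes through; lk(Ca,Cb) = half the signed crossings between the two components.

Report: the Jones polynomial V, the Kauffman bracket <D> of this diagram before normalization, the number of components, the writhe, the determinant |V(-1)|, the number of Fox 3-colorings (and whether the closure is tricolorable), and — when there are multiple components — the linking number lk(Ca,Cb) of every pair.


Jones polynomial: V(t) = -t^-4 + t^-3 + t^-1
<D> = -A^-5 - A^3 + A^7; writhe -3
components 1, writhe -3 (5 crossings)
3-colorings: 9 of 3^5, det 3 — tricolorable
note: det 3 = |V(-1)|; divisible by 3, so tricolorable


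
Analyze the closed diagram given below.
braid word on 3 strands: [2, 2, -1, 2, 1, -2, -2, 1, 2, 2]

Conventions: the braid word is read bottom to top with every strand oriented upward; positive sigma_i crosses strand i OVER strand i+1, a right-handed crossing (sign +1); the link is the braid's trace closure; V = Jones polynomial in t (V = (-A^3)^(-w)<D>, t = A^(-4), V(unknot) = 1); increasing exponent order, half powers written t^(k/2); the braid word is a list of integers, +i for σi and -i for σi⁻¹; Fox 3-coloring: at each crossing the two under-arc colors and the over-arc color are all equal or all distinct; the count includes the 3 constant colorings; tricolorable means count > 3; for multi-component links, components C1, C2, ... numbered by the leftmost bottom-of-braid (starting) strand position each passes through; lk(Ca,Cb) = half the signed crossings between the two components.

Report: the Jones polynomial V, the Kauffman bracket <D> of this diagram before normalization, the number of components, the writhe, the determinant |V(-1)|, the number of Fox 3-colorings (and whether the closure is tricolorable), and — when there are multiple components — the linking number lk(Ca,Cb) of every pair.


V = -1 + 2t - 2t^2 + 4t^3 - 3t^4 + 3t^5 - 2t^6 + t^7 - t^8
<D> = -A^-20 + A^-16 - 2A^-12 + 3A^-8 - 3A^-4 + 4 - 2A^4 + 2A^8 - A^12 (w = +4)
1 component over 10 crossings, w = +4
3 Fox colorings among 3^10, |V(-1)| = 19: not tricolorable
why: the span of V is 8, forcing >= 8 crossings in any diagram


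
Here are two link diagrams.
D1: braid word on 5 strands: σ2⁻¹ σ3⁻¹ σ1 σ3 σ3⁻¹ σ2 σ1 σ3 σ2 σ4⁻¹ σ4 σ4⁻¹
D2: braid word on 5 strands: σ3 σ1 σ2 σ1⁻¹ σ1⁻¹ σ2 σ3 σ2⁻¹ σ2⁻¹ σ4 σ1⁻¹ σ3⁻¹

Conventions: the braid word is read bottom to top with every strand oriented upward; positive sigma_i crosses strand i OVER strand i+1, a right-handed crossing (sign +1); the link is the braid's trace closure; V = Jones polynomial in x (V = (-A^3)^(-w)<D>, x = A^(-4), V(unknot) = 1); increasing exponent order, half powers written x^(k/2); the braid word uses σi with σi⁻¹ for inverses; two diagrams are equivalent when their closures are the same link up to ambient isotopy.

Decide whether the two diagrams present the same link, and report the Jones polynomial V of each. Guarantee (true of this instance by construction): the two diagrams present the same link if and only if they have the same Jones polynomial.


equivalent: no
V(D1) = 1 + x + x^2 + x^3  (w +2, c 12, <D> = A^-6 + A^-2 + A^2 + A^6)
V(D2) = x^-3 + x^-2 + x^-1 + 1  (w 0, c 12, <D> = 1 + A^4 + A^8 + A^12)
why: comparing 2 Jones polynomials yields 2 groups


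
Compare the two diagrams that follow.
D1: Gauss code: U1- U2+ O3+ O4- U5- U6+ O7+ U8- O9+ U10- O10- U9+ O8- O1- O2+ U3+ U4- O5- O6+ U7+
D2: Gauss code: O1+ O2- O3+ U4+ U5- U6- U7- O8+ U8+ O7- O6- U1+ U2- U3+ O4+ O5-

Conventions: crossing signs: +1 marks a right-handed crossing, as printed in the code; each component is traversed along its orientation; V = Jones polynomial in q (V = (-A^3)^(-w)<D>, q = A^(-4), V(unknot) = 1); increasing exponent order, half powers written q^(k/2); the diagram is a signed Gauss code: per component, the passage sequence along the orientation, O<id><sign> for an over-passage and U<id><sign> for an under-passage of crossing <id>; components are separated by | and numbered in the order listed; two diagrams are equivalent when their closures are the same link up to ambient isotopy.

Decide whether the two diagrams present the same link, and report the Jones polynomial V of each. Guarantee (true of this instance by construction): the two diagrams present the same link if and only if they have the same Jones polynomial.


equivalent: yes
V(D1) = 1  (w 0, c 10, <D> = 1)
V(D2) = 1  [8 crossings, <D> = 1, w = 0]
key observation: one V(q) for all 2 diagrams — one class (guaranteed)
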